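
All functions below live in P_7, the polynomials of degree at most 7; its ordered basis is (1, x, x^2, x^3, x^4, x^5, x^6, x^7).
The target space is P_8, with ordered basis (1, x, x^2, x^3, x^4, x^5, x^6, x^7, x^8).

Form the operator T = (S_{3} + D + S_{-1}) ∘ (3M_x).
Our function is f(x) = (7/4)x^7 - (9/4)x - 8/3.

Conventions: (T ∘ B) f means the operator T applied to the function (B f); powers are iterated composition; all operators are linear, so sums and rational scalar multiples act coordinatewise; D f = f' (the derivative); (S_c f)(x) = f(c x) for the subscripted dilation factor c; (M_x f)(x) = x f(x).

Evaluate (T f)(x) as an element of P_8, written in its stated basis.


M_x f = (7/4)x^8 - (9/4)x^2 - (8/3)x
(3M_x) f = (21/4)x^8 - (27/4)x^2 - 8x
S_{3} (3M_x) f = (137781/4)x^8 - (243/4)x^2 - 24x
D (3M_x) f = 42x^7 - (27/2)x - 8
S_{-1} (3M_x) f = (21/4)x^8 - (27/4)x^2 + 8x
(S_{3} + D + S_{-1}) (3M_x) f = (68901/2)x^8 + 42x^7 - (135/2)x^2 - (59/2)x - 8

g(x) = (68901/2)x^8 + 42x^7 - (135/2)x^2 - (59/2)x - 8


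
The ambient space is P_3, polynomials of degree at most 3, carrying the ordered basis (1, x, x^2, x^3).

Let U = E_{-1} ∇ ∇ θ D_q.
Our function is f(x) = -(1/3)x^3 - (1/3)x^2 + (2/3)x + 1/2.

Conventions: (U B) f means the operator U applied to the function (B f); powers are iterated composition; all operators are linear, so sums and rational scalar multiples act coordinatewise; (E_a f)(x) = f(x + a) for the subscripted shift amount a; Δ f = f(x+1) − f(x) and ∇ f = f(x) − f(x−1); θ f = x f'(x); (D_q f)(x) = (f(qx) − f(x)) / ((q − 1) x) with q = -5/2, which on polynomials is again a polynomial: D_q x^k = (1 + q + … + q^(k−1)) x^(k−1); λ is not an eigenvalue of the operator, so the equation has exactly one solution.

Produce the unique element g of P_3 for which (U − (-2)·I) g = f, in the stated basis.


g(x) = -(1/6)x^3 - (1/6)x^2 + (1/3)x + 11/6

write g with unknown coordinates in the stated basis and equate coefficients in (U − (-2)·I) g = f
solving from the highest basis element down gives g = -(1/6)x^3 - (1/6)x^2 + (1/3)x + 11/6
check: U g = -19/6
so U g − (-2)·g = -(1/3)x^3 - (1/3)x^2 + (2/3)x + 1/2 = f ✓


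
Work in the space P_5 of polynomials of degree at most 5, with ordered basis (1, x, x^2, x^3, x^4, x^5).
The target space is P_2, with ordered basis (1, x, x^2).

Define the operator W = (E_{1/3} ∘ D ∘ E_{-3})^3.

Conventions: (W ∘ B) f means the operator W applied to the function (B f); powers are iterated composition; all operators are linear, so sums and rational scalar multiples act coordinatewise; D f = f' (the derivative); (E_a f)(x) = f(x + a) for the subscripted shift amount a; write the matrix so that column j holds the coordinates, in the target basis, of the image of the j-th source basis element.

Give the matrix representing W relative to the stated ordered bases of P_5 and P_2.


the matrix is [[0, 0, 0, 6, -192, 3840]; [0, 0, 0, 0, 24, -960]; [0, 0, 0, 0, 0, 60]] (rows listed top to bottom)

image of 1: 0
image of x: 0
image of x^2: 0
image of x^3: 6
image of x^4: 24x - 192
image of x^5: 60x^2 - 960x + 3840
each image's coordinates form column j of the matrix


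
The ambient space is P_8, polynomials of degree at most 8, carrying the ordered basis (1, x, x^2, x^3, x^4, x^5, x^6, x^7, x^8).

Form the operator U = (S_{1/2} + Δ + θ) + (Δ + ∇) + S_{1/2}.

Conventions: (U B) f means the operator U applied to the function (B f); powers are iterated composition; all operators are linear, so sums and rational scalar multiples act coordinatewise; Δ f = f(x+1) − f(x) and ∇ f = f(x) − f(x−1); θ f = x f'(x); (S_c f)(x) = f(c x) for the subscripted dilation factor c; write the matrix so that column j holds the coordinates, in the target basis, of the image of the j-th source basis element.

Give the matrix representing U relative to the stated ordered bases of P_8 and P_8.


the matrix is [[2, 3, 1, 3, 1, 3, 1, 3, 1]; [0, 2, 6, 3, 12, 5, 18, 7, 24]; [0, 0, 5/2, 9, 6, 30, 15, 63, 28]; [0, 0, 0, 13/4, 12, 10, 60, 35, 168]; [0, 0, 0, 0, 33/8, 15, 15, 105, 70]; [0, 0, 0, 0, 0, 81/16, 18, 21, 168]; [0, 0, 0, 0, 0, 0, 193/32, 21, 28]; [0, 0, 0, 0, 0, 0, 0, 449/64, 24]; [0, 0, 0, 0, 0, 0, 0, 0, 1025/128]] (rows listed top to bottom)

image of 1: 2
image of x: 2x + 3
image of x^2: (5/2)x^2 + 6x + 1
image of x^3: (13/4)x^3 + 9x^2 + 3x + 3
image of x^4: (33/8)x^4 + 12x^3 + 6x^2 + 12x + 1
image of x^5: (81/16)x^5 + 15x^4 + 10x^3 + 30x^2 + 5x + 3
image of x^6: (193/32)x^6 + 18x^5 + 15x^4 + 60x^3 + 15x^2 + 18x + 1
image of x^7: (449/64)x^7 + 21x^6 + 21x^5 + 105x^4 + 35x^3 + 63x^2 + 7x + 3
image of x^8: (1025/128)x^8 + 24x^7 + 28x^6 + 168x^5 + 70x^4 + 168x^3 + 28x^2 + 24x + 1
each image's coordinates form column j of the matrix


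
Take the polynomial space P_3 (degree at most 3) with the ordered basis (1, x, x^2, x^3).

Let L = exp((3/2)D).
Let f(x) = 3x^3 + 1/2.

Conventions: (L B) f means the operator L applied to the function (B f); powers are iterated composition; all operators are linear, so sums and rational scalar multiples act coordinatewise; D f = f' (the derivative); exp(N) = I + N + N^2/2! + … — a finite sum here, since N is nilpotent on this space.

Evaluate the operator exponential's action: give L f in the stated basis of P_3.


order-1 term: (27/2)x^2
order-2 term: (81/4)x
order-3 term: 81/8
the series for exp((3/2)D) f terminates at order 3
exp((3/2)D) f = 3x^3 + (27/2)x^2 + (81/4)x + 85/8

g(x) = 3x^3 + (27/2)x^2 + (81/4)x + 85/8


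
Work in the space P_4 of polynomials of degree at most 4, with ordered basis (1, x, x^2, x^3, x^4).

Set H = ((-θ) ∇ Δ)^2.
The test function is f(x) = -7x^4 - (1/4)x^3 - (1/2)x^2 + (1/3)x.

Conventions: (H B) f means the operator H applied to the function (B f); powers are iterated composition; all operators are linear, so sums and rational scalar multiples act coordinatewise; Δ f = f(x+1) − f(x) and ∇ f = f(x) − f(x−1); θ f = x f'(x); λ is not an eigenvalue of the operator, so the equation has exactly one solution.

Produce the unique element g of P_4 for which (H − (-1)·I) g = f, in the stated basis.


write g with unknown coordinates in the stated basis and equate coefficients in (H − (-1)·I) g = f
solving from the highest basis element down gives g = -7x^4 - (1/4)x^3 - (1/2)x^2 + (1/3)x
check: H g = 0
so H g − (-1)·g = -7x^4 - (1/4)x^3 - (1/2)x^2 + (1/3)x = f ✓

the result is g(x) = -7x^4 - (1/4)x^3 - (1/2)x^2 + (1/3)x


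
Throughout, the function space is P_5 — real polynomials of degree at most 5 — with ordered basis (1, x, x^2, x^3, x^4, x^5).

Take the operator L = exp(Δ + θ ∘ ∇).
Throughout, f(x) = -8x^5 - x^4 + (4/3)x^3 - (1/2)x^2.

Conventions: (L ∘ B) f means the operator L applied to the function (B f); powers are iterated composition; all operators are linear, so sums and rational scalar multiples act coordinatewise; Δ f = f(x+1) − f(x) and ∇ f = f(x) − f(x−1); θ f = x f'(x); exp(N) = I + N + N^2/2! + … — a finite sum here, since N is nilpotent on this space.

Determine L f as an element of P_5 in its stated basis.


the result is g(x) = -8x^5 - 201x^4 - (4364/3)x^3 - (7549/2)x^2 - 4390x - 14569/6

order-1 term: -200x^4 + 144x^3 - 222x^2 - 10x - 49/6
order-2 term: -1600x^3 + 1248x^2 - 1244x - 144
order-3 term: -4800x^2 + 1664x - 532
order-4 term: -4800x - 784
order-5 term: -960
the series for exp(Δ + θ ∘ ∇) f terminates at order 5
exp(Δ + θ ∘ ∇) f = -8x^5 - 201x^4 - (4364/3)x^3 - (7549/2)x^2 - 4390x - 14569/6


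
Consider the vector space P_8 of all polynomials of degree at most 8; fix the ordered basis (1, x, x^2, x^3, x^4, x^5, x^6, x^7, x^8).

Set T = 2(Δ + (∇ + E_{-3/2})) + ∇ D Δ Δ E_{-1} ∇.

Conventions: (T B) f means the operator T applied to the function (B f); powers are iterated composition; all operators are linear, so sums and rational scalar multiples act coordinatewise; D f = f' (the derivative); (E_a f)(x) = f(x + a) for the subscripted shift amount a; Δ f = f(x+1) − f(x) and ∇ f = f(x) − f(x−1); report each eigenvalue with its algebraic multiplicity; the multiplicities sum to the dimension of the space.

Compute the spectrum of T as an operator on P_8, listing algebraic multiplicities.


λ = 2 (multiplicity 9)

image of 1: 2
image of x: 2x + 1
image of x^2: 2x^2 + 2x + 9/2
image of x^3: 2x^3 + 3x^2 + (27/2)x - 11/4
image of x^4: 2x^4 + 4x^3 + 27x^2 - 11x + 81/8
image of x^5: 2x^5 + 5x^4 + 45x^3 - (55/2)x^2 + (405/8)x + 1741/16
image of x^6: 2x^6 + 6x^5 + (135/2)x^4 - 55x^3 + (1215/8)x^2 + (5223/8)x - 22311/32
image of x^7: 2x^7 + 7x^6 + (189/2)x^5 - (385/4)x^4 + (2835/8)x^3 + (36561/16)x^2 - (156177/32)x + 213109/64
image of x^8: 2x^8 + 8x^7 + 126x^6 - 154x^5 + (2835/4)x^4 + (12187/2)x^3 - (156177/8)x^2 + (213109/8)x - 1713759/128
the matrix is upper triangular; its diagonal is (2, 2, 2, 2, 2, 2, 2, 2, 2)
for a triangular matrix the eigenvalues are the diagonal entries, with algebraic multiplicity their repetition count


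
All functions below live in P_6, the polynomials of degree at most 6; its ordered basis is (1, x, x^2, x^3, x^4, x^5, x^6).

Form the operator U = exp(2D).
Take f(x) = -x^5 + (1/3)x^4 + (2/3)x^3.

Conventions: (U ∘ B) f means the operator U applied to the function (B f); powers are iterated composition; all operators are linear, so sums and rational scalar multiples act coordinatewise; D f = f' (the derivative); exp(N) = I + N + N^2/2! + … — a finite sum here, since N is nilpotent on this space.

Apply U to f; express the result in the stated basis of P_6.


order-1 term: -10x^4 + (8/3)x^3 + 4x^2
order-2 term: -40x^3 + 8x^2 + 8x
order-3 term: -80x^2 + (32/3)x + 16/3
order-4 term: -80x + 16/3
order-5 term: -32
the series for exp(2D) f terminates at order 5
exp(2D) f = -x^5 - (29/3)x^4 - (110/3)x^3 - 68x^2 - (184/3)x - 64/3

the image equals g(x) = -x^5 - (29/3)x^4 - (110/3)x^3 - 68x^2 - (184/3)x - 64/3


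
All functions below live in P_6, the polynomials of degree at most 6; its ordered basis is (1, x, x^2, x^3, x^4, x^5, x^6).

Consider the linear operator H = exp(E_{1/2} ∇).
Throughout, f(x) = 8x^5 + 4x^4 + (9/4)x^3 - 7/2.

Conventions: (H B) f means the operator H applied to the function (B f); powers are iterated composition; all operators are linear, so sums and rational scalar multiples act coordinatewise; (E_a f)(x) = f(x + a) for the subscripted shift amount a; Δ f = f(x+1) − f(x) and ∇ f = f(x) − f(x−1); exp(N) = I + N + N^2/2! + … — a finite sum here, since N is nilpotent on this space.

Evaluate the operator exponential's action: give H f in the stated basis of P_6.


order-1 term: 40x^4 + 16x^3 + (107/4)x^2 + 4x + 17/16
order-2 term: 80x^3 + 24x^2 + (187/4)x + 4
order-3 term: 80x^2 + 16x + 89/4
order-4 term: 40x + 4
order-5 term: 8
the series for exp(E_{1/2} ∇) f terminates at order 5
exp(E_{1/2} ∇) f = 8x^5 + 44x^4 + (393/4)x^3 + (523/4)x^2 + (427/4)x + 573/16

g(x) = 8x^5 + 44x^4 + (393/4)x^3 + (523/4)x^2 + (427/4)x + 573/16


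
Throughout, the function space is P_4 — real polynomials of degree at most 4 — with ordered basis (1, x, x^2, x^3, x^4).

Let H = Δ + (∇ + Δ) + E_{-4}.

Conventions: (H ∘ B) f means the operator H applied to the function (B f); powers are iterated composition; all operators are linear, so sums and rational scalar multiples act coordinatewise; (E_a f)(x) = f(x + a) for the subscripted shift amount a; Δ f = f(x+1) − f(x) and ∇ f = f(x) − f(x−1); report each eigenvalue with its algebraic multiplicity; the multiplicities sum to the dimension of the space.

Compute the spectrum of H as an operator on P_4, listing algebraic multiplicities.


λ = 1 (multiplicity 5)

image of 1: 1
image of x: x - 1
image of x^2: x^2 - 2x + 17
image of x^3: x^3 - 3x^2 + 51x - 61
image of x^4: x^4 - 4x^3 + 102x^2 - 244x + 257
the matrix is upper triangular; its diagonal is (1, 1, 1, 1, 1)
for a triangular matrix the eigenvalues are the diagonal entries, with algebraic multiplicity their repetition count


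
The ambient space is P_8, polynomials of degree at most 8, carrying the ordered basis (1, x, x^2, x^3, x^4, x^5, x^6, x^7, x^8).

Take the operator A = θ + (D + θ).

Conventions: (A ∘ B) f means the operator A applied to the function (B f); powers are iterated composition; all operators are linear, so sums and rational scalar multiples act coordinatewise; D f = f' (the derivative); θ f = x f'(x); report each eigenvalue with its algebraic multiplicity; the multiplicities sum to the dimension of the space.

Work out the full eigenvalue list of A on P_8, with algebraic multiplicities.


image of 1: 0
image of x: 2x + 1
image of x^2: 4x^2 + 2x
image of x^3: 6x^3 + 3x^2
image of x^4: 8x^4 + 4x^3
image of x^5: 10x^5 + 5x^4
image of x^6: 12x^6 + 6x^5
image of x^7: 14x^7 + 7x^6
image of x^8: 16x^8 + 8x^7
the matrix is upper triangular; its diagonal is (0, 2, 4, 6, 8, 10, 12, 14, 16)
for a triangular matrix the eigenvalues are the diagonal entries, with algebraic multiplicity their repetition count

λ = 0 (multiplicity 1), λ = 2 (multiplicity 1), λ = 4 (multiplicity 1), λ = 6 (multiplicity 1), λ = 8 (multiplicity 1), λ = 10 (multiplicity 1), λ = 12 (multiplicity 1), λ = 14 (multiplicity 1), λ = 16 (multiplicity 1)


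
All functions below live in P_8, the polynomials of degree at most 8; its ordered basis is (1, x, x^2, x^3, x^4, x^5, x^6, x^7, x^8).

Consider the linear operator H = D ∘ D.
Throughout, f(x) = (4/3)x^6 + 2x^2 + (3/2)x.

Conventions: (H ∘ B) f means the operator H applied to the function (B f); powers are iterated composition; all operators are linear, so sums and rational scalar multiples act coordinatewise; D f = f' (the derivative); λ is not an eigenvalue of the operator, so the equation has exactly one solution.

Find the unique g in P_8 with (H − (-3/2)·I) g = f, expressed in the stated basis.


g(x) = (8/9)x^6 - (160/9)x^4 + (1292/9)x^2 + x - 5168/27

write g with unknown coordinates in the stated basis and equate coefficients in (H − (-3/2)·I) g = f
solving from the highest basis element down gives g = (8/9)x^6 - (160/9)x^4 + (1292/9)x^2 + x - 5168/27
check: H g = (80/3)x^4 - (640/3)x^2 + 2584/9
so H g − (-3/2)·g = (4/3)x^6 + 2x^2 + (3/2)x = f ✓


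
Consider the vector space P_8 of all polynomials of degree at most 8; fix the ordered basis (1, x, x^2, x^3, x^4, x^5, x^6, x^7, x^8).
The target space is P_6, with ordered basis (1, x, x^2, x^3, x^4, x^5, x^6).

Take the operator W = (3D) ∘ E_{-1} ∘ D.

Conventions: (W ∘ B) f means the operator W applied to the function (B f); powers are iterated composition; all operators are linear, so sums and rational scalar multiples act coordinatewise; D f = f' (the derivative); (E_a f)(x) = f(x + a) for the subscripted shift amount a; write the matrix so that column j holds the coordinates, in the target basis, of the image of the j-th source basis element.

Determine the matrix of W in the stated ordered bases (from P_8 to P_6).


image of 1: 0
image of x: 0
image of x^2: 6
image of x^3: 18x - 18
image of x^4: 36x^2 - 72x + 36
image of x^5: 60x^3 - 180x^2 + 180x - 60
image of x^6: 90x^4 - 360x^3 + 540x^2 - 360x + 90
image of x^7: 126x^5 - 630x^4 + 1260x^3 - 1260x^2 + 630x - 126
image of x^8: 168x^6 - 1008x^5 + 2520x^4 - 3360x^3 + 2520x^2 - 1008x + 168
each image's coordinates form column j of the matrix

the matrix is [[0, 0, 6, -18, 36, -60, 90, -126, 168]; [0, 0, 0, 18, -72, 180, -360, 630, -1008]; [0, 0, 0, 0, 36, -180, 540, -1260, 2520]; [0, 0, 0, 0, 0, 60, -360, 1260, -3360]; [0, 0, 0, 0, 0, 0, 90, -630, 2520]; [0, 0, 0, 0, 0, 0, 0, 126, -1008]; [0, 0, 0, 0, 0, 0, 0, 0, 168]] (rows listed top to bottom)


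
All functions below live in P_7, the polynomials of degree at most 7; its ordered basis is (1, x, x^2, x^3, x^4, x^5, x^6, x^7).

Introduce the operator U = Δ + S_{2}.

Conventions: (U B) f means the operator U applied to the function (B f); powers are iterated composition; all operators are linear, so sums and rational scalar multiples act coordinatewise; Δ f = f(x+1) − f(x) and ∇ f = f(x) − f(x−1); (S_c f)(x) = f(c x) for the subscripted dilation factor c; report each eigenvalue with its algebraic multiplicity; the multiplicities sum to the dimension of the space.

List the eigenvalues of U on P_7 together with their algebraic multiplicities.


image of 1: 1
image of x: 2x + 1
image of x^2: 4x^2 + 2x + 1
image of x^3: 8x^3 + 3x^2 + 3x + 1
image of x^4: 16x^4 + 4x^3 + 6x^2 + 4x + 1
image of x^5: 32x^5 + 5x^4 + 10x^3 + 10x^2 + 5x + 1
image of x^6: 64x^6 + 6x^5 + 15x^4 + 20x^3 + 15x^2 + 6x + 1
image of x^7: 128x^7 + 7x^6 + 21x^5 + 35x^4 + 35x^3 + 21x^2 + 7x + 1
the matrix is upper triangular; its diagonal is (1, 2, 4, 8, 16, 32, 64, 128)
for a triangular matrix the eigenvalues are the diagonal entries, with algebraic multiplicity their repetition count

λ = 1 (multiplicity 1), λ = 2 (multiplicity 1), λ = 4 (multiplicity 1), λ = 8 (multiplicity 1), λ = 16 (multiplicity 1), λ = 32 (multiplicity 1), λ = 64 (multiplicity 1), λ = 128 (multiplicity 1)


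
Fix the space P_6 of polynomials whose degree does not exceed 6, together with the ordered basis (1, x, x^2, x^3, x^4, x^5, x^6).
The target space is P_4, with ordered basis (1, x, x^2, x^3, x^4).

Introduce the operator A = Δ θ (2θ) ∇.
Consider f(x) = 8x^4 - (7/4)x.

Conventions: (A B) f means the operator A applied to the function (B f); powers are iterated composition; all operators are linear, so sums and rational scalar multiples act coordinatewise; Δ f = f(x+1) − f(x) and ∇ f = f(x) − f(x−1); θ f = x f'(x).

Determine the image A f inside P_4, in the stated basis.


∇ f = 32x^3 - 48x^2 + 32x - 39/4
θ ∇ f = 96x^3 - 96x^2 + 32x
(2θ) ∇ f = 192x^3 - 192x^2 + 64x
θ (2θ) ∇ f = 576x^3 - 384x^2 + 64x
Δ θ (2θ) ∇ f = 1728x^2 + 960x + 256

the result is g(x) = 1728x^2 + 960x + 256


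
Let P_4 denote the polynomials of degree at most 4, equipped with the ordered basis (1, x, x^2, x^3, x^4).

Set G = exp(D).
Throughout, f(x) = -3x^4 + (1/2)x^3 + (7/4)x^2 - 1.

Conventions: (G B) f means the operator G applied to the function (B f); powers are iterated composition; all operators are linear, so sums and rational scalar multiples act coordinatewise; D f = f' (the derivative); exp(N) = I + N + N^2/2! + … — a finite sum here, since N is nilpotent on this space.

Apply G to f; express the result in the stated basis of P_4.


order-1 term: -12x^3 + (3/2)x^2 + (7/2)x
order-2 term: -18x^2 + (3/2)x + 7/4
order-3 term: -12x + 1/2
order-4 term: -3
the series for exp(D) f terminates at order 4
exp(D) f = -3x^4 - (23/2)x^3 - (59/4)x^2 - 7x - 7/4

the result is g(x) = -3x^4 - (23/2)x^3 - (59/4)x^2 - 7x - 7/4


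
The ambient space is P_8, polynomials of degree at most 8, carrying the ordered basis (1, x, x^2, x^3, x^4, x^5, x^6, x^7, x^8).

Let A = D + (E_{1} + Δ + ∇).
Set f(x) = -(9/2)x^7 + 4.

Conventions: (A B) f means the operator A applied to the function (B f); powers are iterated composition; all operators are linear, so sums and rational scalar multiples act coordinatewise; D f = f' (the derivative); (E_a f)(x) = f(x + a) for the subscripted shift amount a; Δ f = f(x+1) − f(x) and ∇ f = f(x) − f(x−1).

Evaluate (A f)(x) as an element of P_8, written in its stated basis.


the image equals g(x) = -(9/2)x^7 - 126x^6 - (189/2)x^5 - (945/2)x^4 - (315/2)x^3 - (567/2)x^2 - (63/2)x - 19/2

D f = -(63/2)x^6
E_{1} f = -(9/2)x^7 - (63/2)x^6 - (189/2)x^5 - (315/2)x^4 - (315/2)x^3 - (189/2)x^2 - (63/2)x - 1/2
Δ f = -(63/2)x^6 - (189/2)x^5 - (315/2)x^4 - (315/2)x^3 - (189/2)x^2 - (63/2)x - 9/2
∇ f = -(63/2)x^6 + (189/2)x^5 - (315/2)x^4 + (315/2)x^3 - (189/2)x^2 + (63/2)x - 9/2
(E_{1} + Δ + ∇) f = -(9/2)x^7 - (189/2)x^6 - (189/2)x^5 - (945/2)x^4 - (315/2)x^3 - (567/2)x^2 - (63/2)x - 19/2
(D + (E_{1} + Δ + ∇)) f = -(9/2)x^7 - 126x^6 - (189/2)x^5 - (945/2)x^4 - (315/2)x^3 - (567/2)x^2 - (63/2)x - 19/2


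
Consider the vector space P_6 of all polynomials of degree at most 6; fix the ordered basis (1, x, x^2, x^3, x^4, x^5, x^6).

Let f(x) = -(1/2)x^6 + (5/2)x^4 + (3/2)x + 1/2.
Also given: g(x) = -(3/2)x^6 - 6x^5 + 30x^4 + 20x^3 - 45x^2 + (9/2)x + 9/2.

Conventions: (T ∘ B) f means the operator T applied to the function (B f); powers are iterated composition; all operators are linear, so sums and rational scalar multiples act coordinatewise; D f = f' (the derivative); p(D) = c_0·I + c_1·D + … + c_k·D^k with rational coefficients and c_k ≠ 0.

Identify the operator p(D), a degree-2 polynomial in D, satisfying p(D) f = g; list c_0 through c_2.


p(D) = 3·I + 2·D − (3/2)·D^2, i.e. c_0 = 3, c_1 = 2, c_2 = -3/2

D^0 f = -(1/2)x^6 + (5/2)x^4 + (3/2)x + 1/2
D^1 f = -3x^5 + 10x^3 + 3/2
D^2 f = -15x^4 + 30x^2
matching coefficients of g against c_0 f + c_1 Df + … from the top degree down determines the c_i
solution: c_0 = 3, c_1 = 2, c_2 = -3/2


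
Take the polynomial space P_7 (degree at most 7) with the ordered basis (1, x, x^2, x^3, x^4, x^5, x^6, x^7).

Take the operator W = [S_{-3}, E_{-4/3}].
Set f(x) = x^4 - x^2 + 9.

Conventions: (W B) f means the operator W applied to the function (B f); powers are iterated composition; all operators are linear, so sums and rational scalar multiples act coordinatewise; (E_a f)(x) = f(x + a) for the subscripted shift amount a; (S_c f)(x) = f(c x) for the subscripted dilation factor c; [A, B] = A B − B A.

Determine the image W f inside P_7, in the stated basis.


E_{-4/3} f = x^4 - (16/3)x^3 + (29/3)x^2 - (184/27)x + 841/81
S_{-3} E_{-4/3} f = 81x^4 + 144x^3 + 87x^2 + (184/9)x + 841/81
S_{-3} f = 81x^4 - 9x^2 + 9
E_{-4/3} S_{-3} f = 81x^4 - 432x^3 + 855x^2 - 744x + 249
[S_{-3}, E_{-4/3}] f = 576x^3 - 768x^2 + (6880/9)x - 19328/81

the result is g(x) = 576x^3 - 768x^2 + (6880/9)x - 19328/81


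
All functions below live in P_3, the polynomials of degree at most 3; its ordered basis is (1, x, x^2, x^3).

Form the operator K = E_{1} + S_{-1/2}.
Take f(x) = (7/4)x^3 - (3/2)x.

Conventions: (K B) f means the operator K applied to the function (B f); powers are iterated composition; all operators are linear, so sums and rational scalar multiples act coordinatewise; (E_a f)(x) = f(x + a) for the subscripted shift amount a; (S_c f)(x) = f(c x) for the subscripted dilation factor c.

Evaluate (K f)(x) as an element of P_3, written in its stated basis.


the result is g(x) = (49/32)x^3 + (21/4)x^2 + (9/2)x + 1/4

E_{1} f = (7/4)x^3 + (21/4)x^2 + (15/4)x + 1/4
S_{-1/2} f = -(7/32)x^3 + (3/4)x
(E_{1} + S_{-1/2}) f = (49/32)x^3 + (21/4)x^2 + (9/2)x + 1/4


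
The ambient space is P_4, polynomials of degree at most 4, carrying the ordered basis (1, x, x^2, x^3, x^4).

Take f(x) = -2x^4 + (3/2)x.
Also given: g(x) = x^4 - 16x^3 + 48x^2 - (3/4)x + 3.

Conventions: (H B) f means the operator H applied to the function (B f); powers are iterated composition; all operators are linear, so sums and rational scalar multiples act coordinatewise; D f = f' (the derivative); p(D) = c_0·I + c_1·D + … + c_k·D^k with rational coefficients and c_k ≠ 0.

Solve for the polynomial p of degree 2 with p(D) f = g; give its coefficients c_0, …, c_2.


c_0 = -1/2, c_1 = 2, c_2 = -2

D^0 f = -2x^4 + (3/2)x
D^1 f = -8x^3 + 3/2
D^2 f = -24x^2
matching coefficients of g against c_0 f + c_1 Df + … from the top degree down determines the c_i
solution: c_0 = -1/2, c_1 = 2, c_2 = -2


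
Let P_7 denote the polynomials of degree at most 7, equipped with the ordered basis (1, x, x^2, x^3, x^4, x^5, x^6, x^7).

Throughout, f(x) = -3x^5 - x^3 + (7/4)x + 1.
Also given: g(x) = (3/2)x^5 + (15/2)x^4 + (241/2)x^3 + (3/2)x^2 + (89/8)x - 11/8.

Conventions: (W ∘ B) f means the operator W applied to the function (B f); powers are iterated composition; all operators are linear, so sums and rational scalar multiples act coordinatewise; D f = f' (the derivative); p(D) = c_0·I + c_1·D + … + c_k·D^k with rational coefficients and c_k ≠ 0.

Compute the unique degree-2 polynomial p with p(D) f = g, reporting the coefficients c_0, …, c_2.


D^0 f = -3x^5 - x^3 + (7/4)x + 1
D^1 f = -15x^4 - 3x^2 + 7/4
D^2 f = -60x^3 - 6x
matching coefficients of g against c_0 f + c_1 Df + … from the top degree down determines the c_i
solution: c_0 = -1/2, c_1 = -1/2, c_2 = -2

p(D) = -(1/2)·I − (1/2)·D − 2·D^2, i.e. c_0 = -1/2, c_1 = -1/2, c_2 = -2


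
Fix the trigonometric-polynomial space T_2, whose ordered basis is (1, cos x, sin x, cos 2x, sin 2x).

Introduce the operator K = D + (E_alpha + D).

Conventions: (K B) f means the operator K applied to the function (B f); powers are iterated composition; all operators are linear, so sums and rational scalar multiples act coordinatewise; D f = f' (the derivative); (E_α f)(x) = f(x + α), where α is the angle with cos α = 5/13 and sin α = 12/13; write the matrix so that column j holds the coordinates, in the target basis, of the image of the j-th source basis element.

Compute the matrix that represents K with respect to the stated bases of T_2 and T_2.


image of 1: 1
image of cos x: (5/13)cos x - (38/13)sin x
image of sin x: (38/13)cos x + (5/13)sin x
image of cos 2x: -(119/169)cos 2x - (796/169)sin 2x
image of sin 2x: (796/169)cos 2x - (119/169)sin 2x
each image's coordinates form column j of the matrix

the matrix is [[1, 0, 0, 0, 0]; [0, 5/13, 38/13, 0, 0]; [0, -38/13, 5/13, 0, 0]; [0, 0, 0, -119/169, 796/169]; [0, 0, 0, -796/169, -119/169]] (rows listed top to bottom)


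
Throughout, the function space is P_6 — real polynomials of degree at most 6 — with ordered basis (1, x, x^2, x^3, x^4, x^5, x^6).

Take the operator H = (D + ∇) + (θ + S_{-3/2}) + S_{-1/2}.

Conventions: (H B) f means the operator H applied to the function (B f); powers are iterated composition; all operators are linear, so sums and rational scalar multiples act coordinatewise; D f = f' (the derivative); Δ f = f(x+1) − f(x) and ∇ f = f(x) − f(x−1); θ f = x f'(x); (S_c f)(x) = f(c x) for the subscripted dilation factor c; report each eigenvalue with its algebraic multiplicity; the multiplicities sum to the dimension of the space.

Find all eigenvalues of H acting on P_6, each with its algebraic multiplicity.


λ = -21/8 (multiplicity 1), λ = -1 (multiplicity 1), λ = -1/2 (multiplicity 1), λ = 2 (multiplicity 1), λ = 9/2 (multiplicity 1), λ = 73/8 (multiplicity 1), λ = 557/32 (multiplicity 1)

image of 1: 2
image of x: -x + 2
image of x^2: (9/2)x^2 + 4x - 1
image of x^3: -(1/2)x^3 + 6x^2 - 3x + 1
image of x^4: (73/8)x^4 + 8x^3 - 6x^2 + 4x - 1
image of x^5: -(21/8)x^5 + 10x^4 - 10x^3 + 10x^2 - 5x + 1
image of x^6: (557/32)x^6 + 12x^5 - 15x^4 + 20x^3 - 15x^2 + 6x - 1
the matrix is upper triangular; its diagonal is (2, -1, 9/2, -1/2, 73/8, -21/8, 557/32)
for a triangular matrix the eigenvalues are the diagonal entries, with algebraic multiplicity their repetition count


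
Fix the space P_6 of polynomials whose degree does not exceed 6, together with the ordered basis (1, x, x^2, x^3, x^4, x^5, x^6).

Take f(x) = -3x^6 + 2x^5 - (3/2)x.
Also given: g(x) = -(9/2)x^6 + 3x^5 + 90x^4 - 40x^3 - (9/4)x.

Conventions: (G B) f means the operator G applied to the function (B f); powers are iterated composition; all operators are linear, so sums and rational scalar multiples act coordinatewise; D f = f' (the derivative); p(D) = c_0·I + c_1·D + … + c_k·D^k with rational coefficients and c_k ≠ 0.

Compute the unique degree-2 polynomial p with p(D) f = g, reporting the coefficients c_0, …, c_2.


c_0 = 3/2, c_1 = 0, c_2 = -1

D^0 f = -3x^6 + 2x^5 - (3/2)x
D^1 f = -18x^5 + 10x^4 - 3/2
D^2 f = -90x^4 + 40x^3
matching coefficients of g against c_0 f + c_1 Df + … from the top degree down determines the c_i
solution: c_0 = 3/2, c_1 = 0, c_2 = -1


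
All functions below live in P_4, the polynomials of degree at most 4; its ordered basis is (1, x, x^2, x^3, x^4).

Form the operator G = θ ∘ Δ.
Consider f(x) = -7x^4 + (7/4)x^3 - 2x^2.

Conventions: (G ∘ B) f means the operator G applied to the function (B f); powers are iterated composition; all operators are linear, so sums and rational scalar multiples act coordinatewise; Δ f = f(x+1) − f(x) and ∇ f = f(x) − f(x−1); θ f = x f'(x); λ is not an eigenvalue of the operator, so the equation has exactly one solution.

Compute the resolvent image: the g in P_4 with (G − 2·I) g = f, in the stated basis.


the result is g(x) = (7/2)x^4 + (161/8)x^3 + (659/8)x^2 + (1913/16)x

write g with unknown coordinates in the stated basis and equate coefficients in (G − 2·I) g = f
solving from the highest basis element down gives g = (7/2)x^4 + (161/8)x^3 + (659/8)x^2 + (1913/16)x
check: G g = 42x^3 + (651/4)x^2 + (1913/8)x
so G g − 2·g = -7x^4 + (7/4)x^3 - 2x^2 = f ✓


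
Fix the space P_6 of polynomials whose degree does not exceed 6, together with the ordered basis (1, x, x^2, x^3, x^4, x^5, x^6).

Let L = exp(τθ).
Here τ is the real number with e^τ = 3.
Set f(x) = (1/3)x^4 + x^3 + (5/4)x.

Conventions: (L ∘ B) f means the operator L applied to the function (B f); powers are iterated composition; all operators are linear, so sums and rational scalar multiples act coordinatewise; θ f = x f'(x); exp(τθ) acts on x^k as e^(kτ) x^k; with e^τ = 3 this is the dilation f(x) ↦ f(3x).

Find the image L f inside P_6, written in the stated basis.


the result is g(x) = 27x^4 + 27x^3 + (15/4)x

exp(τθ) x^k = e^(kτ) x^k; with e^τ = 3 this sends x^k to 3^k x^k
x ↦ 3 x
x^3 ↦ 27 x^3
x^4 ↦ 81 x^4
applying this coordinatewise to f: exp(τθ) f = 27x^4 + 27x^3 + (15/4)x


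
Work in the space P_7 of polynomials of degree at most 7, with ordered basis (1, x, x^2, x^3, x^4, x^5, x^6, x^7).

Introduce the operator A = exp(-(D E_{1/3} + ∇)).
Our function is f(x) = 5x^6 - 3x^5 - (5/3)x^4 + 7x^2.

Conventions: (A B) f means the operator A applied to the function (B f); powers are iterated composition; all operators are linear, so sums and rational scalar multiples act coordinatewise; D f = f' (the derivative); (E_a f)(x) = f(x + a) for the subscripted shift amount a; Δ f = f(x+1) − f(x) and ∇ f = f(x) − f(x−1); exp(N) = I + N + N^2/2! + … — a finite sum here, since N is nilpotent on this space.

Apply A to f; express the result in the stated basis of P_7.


g(x) = 5x^6 - 63x^5 + (1060/3)x^4 - 1250x^3 + (26933/9)x^2 - (118016/27)x + 238876/81

order-1 term: -60x^5 + 55x^4 - 130x^3 + (905/9)x^2 - (1721/27)x + 727/81
order-2 term: 300x^4 - 320x^3 + 845x^2 - (4865/9)x + 2002/9
order-3 term: -800x^3 + 840x^2 - (5300/3)x + 2045/3
order-4 term: 1200x^2 - 1040x + 1220
order-5 term: -960x + 496
order-6 term: 320
the series for exp(-(D E_{1/3} + ∇)) f terminates at order 6
exp(-(D E_{1/3} + ∇)) f = 5x^6 - 63x^5 + (1060/3)x^4 - 1250x^3 + (26933/9)x^2 - (118016/27)x + 238876/81


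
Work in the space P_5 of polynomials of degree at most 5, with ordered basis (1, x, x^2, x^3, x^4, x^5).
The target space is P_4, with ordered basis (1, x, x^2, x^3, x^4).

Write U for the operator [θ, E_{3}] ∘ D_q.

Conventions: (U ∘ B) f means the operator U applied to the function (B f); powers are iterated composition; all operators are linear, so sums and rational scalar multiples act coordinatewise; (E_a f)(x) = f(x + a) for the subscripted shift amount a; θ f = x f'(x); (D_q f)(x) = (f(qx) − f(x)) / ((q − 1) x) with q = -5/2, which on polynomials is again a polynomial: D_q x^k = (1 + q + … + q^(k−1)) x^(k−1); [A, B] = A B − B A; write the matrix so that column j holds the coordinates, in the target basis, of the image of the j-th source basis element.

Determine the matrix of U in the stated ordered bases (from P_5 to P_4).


image of 1: 0
image of x: 0
image of x^2: 9/2
image of x^3: -(57/2)x - 171/2
image of x^4: (783/8)x^2 + (2349/4)x + 7047/8
image of x^5: -(1353/4)x^3 - (12177/4)x^2 - (36531/4)x - 36531/4
each image's coordinates form column j of the matrix

the matrix is [[0, 0, 9/2, -171/2, 7047/8, -36531/4]; [0, 0, 0, -57/2, 2349/4, -36531/4]; [0, 0, 0, 0, 783/8, -12177/4]; [0, 0, 0, 0, 0, -1353/4]; [0, 0, 0, 0, 0, 0]] (rows listed top to bottom)


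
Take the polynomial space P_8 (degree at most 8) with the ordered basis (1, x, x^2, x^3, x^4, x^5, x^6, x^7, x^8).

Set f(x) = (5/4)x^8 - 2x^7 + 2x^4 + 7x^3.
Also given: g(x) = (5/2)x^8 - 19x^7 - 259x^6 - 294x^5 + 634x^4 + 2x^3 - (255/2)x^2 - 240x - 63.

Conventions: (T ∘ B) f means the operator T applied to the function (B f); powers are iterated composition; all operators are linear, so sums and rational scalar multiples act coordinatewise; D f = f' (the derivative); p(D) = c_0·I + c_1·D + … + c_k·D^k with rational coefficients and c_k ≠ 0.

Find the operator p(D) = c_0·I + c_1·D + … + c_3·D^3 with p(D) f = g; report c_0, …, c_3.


p(D) = 2·I − (3/2)·D − 4·D^2 − (3/2)·D^3, i.e. c_0 = 2, c_1 = -3/2, c_2 = -4, c_3 = -3/2

D^0 f = (5/4)x^8 - 2x^7 + 2x^4 + 7x^3
D^1 f = 10x^7 - 14x^6 + 8x^3 + 21x^2
D^2 f = 70x^6 - 84x^5 + 24x^2 + 42x
D^3 f = 420x^5 - 420x^4 + 48x + 42
matching coefficients of g against c_0 f + c_1 Df + … from the top degree down determines the c_i
solution: c_0 = 2, c_1 = -3/2, c_2 = -4, c_3 = -3/2


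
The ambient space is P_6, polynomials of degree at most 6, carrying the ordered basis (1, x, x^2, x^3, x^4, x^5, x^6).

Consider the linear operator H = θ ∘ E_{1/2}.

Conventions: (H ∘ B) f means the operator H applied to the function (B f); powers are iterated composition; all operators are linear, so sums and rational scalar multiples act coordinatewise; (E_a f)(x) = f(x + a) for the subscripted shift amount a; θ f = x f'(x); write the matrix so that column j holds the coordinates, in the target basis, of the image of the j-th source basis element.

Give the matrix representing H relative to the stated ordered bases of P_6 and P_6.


the matrix is [[0, 0, 0, 0, 0, 0, 0]; [0, 1, 1, 3/4, 1/2, 5/16, 3/16]; [0, 0, 2, 3, 3, 5/2, 15/8]; [0, 0, 0, 3, 6, 15/2, 15/2]; [0, 0, 0, 0, 4, 10, 15]; [0, 0, 0, 0, 0, 5, 15]; [0, 0, 0, 0, 0, 0, 6]] (rows listed top to bottom)

image of 1: 0
image of x: x
image of x^2: 2x^2 + x
image of x^3: 3x^3 + 3x^2 + (3/4)x
image of x^4: 4x^4 + 6x^3 + 3x^2 + (1/2)x
image of x^5: 5x^5 + 10x^4 + (15/2)x^3 + (5/2)x^2 + (5/16)x
image of x^6: 6x^6 + 15x^5 + 15x^4 + (15/2)x^3 + (15/8)x^2 + (3/16)x
each image's coordinates form column j of the matrix


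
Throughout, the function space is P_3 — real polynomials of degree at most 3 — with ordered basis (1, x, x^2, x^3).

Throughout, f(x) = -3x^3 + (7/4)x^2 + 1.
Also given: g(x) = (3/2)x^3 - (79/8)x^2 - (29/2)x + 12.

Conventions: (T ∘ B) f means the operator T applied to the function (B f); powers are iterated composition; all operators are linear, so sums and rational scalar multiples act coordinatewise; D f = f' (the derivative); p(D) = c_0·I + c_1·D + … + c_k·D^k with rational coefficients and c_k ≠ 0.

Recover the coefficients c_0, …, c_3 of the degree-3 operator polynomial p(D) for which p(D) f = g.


D^0 f = -3x^3 + (7/4)x^2 + 1
D^1 f = -9x^2 + (7/2)x
D^2 f = -18x + 7/2
D^3 f = -18
matching coefficients of g against c_0 f + c_1 Df + … from the top degree down determines the c_i
solution: c_0 = -1/2, c_1 = 1, c_2 = 1, c_3 = -1/2

p(D) = -(1/2)·I + D + D^2 − (1/2)·D^3, i.e. c_0 = -1/2, c_1 = 1, c_2 = 1, c_3 = -1/2


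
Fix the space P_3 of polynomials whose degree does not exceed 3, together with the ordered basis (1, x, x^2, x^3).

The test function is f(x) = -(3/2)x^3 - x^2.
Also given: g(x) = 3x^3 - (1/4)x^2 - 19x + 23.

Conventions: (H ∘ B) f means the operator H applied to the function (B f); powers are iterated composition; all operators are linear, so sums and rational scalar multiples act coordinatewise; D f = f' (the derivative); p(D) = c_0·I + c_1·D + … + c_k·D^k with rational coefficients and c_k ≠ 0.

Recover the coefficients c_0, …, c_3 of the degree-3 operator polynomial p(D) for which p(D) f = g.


D^0 f = -(3/2)x^3 - x^2
D^1 f = -(9/2)x^2 - 2x
D^2 f = -9x - 2
D^3 f = -9
matching coefficients of g against c_0 f + c_1 Df + … from the top degree down determines the c_i
solution: c_0 = -2, c_1 = 1/2, c_2 = 2, c_3 = -3

p(D) = -2·I + (1/2)·D + 2·D^2 − 3·D^3, i.e. c_0 = -2, c_1 = 1/2, c_2 = 2, c_3 = -3


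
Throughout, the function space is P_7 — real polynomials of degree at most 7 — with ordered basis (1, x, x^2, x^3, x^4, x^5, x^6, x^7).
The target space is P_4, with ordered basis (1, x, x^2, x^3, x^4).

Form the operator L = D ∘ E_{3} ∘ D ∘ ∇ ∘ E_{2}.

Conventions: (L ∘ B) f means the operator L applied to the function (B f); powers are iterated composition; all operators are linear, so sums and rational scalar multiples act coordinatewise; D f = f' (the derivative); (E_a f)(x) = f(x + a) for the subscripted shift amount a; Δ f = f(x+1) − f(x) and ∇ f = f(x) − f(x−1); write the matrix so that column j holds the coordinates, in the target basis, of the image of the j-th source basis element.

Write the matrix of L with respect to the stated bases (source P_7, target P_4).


image of 1: 0
image of x: 0
image of x^2: 0
image of x^3: 6
image of x^4: 24x + 108
image of x^5: 60x^2 + 540x + 1220
image of x^6: 120x^3 + 1620x^2 + 7320x + 11070
image of x^7: 210x^4 + 3780x^3 + 25620x^2 + 77490x + 88242
each image's coordinates form column j of the matrix

the matrix is [[0, 0, 0, 6, 108, 1220, 11070, 88242]; [0, 0, 0, 0, 24, 540, 7320, 77490]; [0, 0, 0, 0, 0, 60, 1620, 25620]; [0, 0, 0, 0, 0, 0, 120, 3780]; [0, 0, 0, 0, 0, 0, 0, 210]] (rows listed top to bottom)


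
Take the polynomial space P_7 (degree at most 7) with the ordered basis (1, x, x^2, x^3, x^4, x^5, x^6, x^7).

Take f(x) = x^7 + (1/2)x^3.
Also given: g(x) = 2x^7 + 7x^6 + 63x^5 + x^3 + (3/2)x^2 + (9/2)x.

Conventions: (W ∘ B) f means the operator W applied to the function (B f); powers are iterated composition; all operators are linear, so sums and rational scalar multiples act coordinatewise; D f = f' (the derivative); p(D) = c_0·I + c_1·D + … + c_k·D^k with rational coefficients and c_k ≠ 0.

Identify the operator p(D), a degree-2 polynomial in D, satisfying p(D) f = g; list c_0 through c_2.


D^0 f = x^7 + (1/2)x^3
D^1 f = 7x^6 + (3/2)x^2
D^2 f = 42x^5 + 3x
matching coefficients of g against c_0 f + c_1 Df + … from the top degree down determines the c_i
solution: c_0 = 2, c_1 = 1, c_2 = 3/2

c_0 = 2, c_1 = 1, c_2 = 3/2


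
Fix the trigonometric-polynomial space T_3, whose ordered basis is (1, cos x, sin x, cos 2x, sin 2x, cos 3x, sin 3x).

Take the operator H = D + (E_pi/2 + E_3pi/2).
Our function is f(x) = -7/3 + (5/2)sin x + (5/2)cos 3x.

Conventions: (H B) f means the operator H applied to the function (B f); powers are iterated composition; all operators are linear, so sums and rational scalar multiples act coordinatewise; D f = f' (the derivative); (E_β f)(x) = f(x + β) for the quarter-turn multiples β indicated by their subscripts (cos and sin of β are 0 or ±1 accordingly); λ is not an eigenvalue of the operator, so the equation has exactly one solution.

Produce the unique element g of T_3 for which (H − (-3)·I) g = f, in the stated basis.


write g with unknown coordinates in the stated basis and equate coefficients in (H − (-3)·I) g = f
solving from the highest basis element down gives g = -7/15 - (1/4)cos x + (3/4)sin x + (5/12)cos 3x + (5/12)sin 3x
check: H g = -14/15 + (3/4)cos x + (1/4)sin x + (5/4)cos 3x - (5/4)sin 3x
so H g − (-3)·g = -7/3 + (5/2)sin x + (5/2)cos 3x = f ✓

the result is g(x) = -7/15 - (1/4)cos x + (3/4)sin x + (5/12)cos 3x + (5/12)sin 3x


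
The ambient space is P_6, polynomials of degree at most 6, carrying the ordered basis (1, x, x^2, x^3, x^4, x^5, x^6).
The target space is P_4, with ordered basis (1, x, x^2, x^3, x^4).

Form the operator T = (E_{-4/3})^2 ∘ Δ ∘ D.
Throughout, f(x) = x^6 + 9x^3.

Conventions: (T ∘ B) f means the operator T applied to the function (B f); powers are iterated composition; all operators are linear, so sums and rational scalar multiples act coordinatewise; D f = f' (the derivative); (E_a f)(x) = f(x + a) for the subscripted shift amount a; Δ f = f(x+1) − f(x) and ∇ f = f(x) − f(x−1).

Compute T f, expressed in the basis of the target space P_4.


D f = 6x^5 + 27x^2
Δ D f = 30x^4 + 60x^3 + 60x^2 + 84x + 33
E_{-4/3} (Δ ∘ D) f = 30x^4 - 100x^3 + 140x^2 - (364/9)x - 533/27
E_{-4/3} E_{-4/3} (Δ ∘ D) f = 30x^4 - 260x^3 + 860x^2 - (11084/9)x + 16603/27

g(x) = 30x^4 - 260x^3 + 860x^2 - (11084/9)x + 16603/27
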